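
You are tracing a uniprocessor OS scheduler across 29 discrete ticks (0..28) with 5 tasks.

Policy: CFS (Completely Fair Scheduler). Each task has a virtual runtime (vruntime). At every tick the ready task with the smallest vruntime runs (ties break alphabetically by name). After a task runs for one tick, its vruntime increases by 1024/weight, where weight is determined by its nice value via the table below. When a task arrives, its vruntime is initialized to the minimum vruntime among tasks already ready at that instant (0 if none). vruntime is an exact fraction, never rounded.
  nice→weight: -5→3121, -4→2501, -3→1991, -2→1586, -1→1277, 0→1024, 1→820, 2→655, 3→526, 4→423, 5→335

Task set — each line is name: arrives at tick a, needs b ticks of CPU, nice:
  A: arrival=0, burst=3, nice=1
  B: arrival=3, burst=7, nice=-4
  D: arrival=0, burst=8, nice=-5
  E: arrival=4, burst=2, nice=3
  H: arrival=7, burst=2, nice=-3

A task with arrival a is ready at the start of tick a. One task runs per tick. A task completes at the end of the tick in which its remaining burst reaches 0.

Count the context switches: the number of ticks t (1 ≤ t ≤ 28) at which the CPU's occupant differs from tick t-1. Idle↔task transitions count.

t=0: vr[A=0 D=0] → run A
t=1: vr[A=256/205 D=0] → run D
t=2: vr[A=256/205 D=1024/3121] → run D
t=3: vr[A=256/205 B=2048/3121 D=2048/3121] → run B
t=4: vr[A=256/205 B=8317952/7805621 D=2048/3121 E=2048/3121] → run D
t=5: vr[A=256/205 B=8317952/7805621 D=3072/3121 E=2048/3121] → run E
t=6: vr[A=256/205 B=8317952/7805621 D=3072/3121 E=2136576/820823] → run D
t=7: vr[A=256/205 B=8317952/7805621 D=4096/3121 E=2136576/820823 H=8317952/7805621] → run B
t=8: vr[A=256/205 B=11513856/7805621 D=4096/3121 E=2136576/820823 H=8317952/7805621] → run H
t=9: vr[A=256/205 B=11513856/7805621 D=4096/3121 E=2136576/820823 H=24553998336/15540991411] → run A
t=10: vr[A=512/205 B=11513856/7805621 D=4096/3121 E=2136576/820823 H=24553998336/15540991411] → run D
t=11: vr[A=512/205 B=11513856/7805621 D=5120/3121 E=2136576/820823 H=24553998336/15540991411] → run B
t=12: vr[A=512/205 B=14709760/7805621 D=5120/3121 E=2136576/820823 H=24553998336/15540991411] → run H
t=13: vr[A=512/205 B=14709760/7805621 D=5120/3121 E=2136576/820823] → run D
t=14: vr[A=512/205 B=14709760/7805621 D=6144/3121 E=2136576/820823] → run B
t=15: vr[A=512/205 B=17905664/7805621 D=6144/3121 E=2136576/820823] → run D
t=16: vr[A=512/205 B=17905664/7805621 D=7168/3121 E=2136576/820823] → run B
t=17: vr[A=512/205 B=21101568/7805621 D=7168/3121 E=2136576/820823] → run D
t=18: vr[A=512/205 B=21101568/7805621 E=2136576/820823] → run A
t=19: vr[B=21101568/7805621 E=2136576/820823] → run E
t=20: vr[B=21101568/7805621] → run B
t=21: vr[B=24297472/7805621] → run B
t=22: (idle)
t=23: (idle)
t=24: (idle)
t=25: (idle)
t=26: (idle)
t=27: (idle)
t=28: (idle)

context switches = 20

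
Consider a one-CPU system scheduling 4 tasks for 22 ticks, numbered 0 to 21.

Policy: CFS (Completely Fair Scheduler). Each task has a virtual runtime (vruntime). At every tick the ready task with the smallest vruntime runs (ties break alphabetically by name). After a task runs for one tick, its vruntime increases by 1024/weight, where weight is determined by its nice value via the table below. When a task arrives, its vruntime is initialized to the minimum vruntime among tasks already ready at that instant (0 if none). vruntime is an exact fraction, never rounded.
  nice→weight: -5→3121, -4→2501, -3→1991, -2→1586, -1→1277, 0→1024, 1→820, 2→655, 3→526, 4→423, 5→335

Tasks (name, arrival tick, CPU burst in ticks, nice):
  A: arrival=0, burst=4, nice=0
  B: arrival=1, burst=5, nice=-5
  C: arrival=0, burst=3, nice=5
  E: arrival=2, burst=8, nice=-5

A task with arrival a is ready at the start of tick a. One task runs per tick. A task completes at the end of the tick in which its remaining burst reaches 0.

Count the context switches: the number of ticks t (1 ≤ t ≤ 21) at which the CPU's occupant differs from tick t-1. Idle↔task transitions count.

context switches = 17

t=0: vr[A=0 C=0] → run A
t=1: vr[A=1 B=0 C=0] → run B
t=2: vr[A=1 B=1024/3121 C=0 E=0] → run C
t=3: vr[A=1 B=1024/3121 C=1024/335 E=0] → run E
t=4: vr[A=1 B=1024/3121 C=1024/335 E=1024/3121] → run B
t=5: vr[A=1 B=2048/3121 C=1024/335 E=1024/3121] → run E
t=6: vr[A=1 B=2048/3121 C=1024/335 E=2048/3121] → run B
t=7: vr[A=1 B=3072/3121 C=1024/335 E=2048/3121] → run E
t=8: vr[A=1 B=3072/3121 C=1024/335 E=3072/3121] → run B
t=9: vr[A=1 B=4096/3121 C=1024/335 E=3072/3121] → run E
t=10: vr[A=1 B=4096/3121 C=1024/335 E=4096/3121] → run A
t=11: vr[A=2 B=4096/3121 C=1024/335 E=4096/3121] → run B
t=12: vr[A=2 C=1024/335 E=4096/3121] → run E
t=13: vr[A=2 C=1024/335 E=5120/3121] → run E
t=14: vr[A=2 C=1024/335 E=6144/3121] → run E
t=15: vr[A=2 C=1024/335 E=7168/3121] → run A
t=16: vr[A=3 C=1024/335 E=7168/3121] → run E
t=17: vr[A=3 C=1024/335] → run A
t=18: vr[C=1024/335] → run C
t=19: vr[C=2048/335] → run C
t=20: (idle)
t=21: (idle)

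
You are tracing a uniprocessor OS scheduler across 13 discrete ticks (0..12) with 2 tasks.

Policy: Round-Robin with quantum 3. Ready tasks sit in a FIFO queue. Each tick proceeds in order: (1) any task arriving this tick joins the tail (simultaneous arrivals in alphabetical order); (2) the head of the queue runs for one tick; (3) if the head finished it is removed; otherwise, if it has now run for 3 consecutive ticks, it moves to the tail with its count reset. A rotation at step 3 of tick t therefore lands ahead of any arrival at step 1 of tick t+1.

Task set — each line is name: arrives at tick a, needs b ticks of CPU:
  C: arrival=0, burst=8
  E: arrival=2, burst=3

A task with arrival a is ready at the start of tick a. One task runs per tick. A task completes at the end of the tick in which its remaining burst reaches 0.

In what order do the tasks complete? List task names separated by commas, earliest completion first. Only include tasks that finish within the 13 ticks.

t=0: queue=[C] q_used=0 → run C
t=1: queue=[C] q_used=1 → run C
t=2: queue=[C,E] q_used=2 → run C
t=3: queue=[E,C] q_used=0 → run E
t=4: queue=[E,C] q_used=1 → run E
t=5: queue=[E,C] q_used=2 → run E
t=6: queue=[C] q_used=0 → run C
t=7: queue=[C] q_used=1 → run C
t=8: queue=[C] q_used=2 → run C
t=9: queue=[C] q_used=0 → run C
t=10: queue=[C] q_used=1 → run C
t=11: (idle)
t=12: (idle)

completion order = E, C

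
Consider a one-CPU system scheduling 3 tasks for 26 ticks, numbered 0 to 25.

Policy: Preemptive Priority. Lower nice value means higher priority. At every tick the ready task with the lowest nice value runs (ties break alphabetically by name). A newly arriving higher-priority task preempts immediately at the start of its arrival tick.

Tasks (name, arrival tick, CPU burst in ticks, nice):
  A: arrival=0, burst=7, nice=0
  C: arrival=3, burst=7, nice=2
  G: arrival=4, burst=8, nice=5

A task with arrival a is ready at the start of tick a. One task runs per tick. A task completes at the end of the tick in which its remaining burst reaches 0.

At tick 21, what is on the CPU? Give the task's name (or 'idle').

t=0: ready={A} → run A
t=1: ready={A} → run A
t=2: ready={A} → run A
t=3: ready={A,C} → run A
t=4: ready={A,C,G} → run A
t=5: ready={A,C,G} → run A
t=6: ready={A,C,G} → run A
t=7: ready={C,G} → run C
t=8: ready={C,G} → run C
t=9: ready={C,G} → run C
t=10: ready={C,G} → run C
t=11: ready={C,G} → run C
t=12: ready={C,G} → run C
t=13: ready={C,G} → run C
t=14: ready={G} → run G
t=15: ready={G} → run G
t=16: ready={G} → run G
t=17: ready={G} → run G
t=18: ready={G} → run G
t=19: ready={G} → run G
t=20: ready={G} → run G
t=21: ready={G} → run G
t=22: (idle)
t=23: (idle)
t=24: (idle)
t=25: (idle)

running at tick 21 = G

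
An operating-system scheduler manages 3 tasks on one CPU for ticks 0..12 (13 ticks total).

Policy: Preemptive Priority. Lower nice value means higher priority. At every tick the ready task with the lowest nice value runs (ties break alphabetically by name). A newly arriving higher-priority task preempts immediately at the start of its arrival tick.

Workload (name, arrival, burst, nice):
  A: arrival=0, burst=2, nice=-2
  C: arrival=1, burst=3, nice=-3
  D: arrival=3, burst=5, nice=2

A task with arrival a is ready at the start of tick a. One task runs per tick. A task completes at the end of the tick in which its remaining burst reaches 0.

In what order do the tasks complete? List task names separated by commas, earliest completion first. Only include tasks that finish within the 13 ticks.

t=0: ready={A} → run A
t=1: ready={A,C} → run C
t=2: ready={A,C} → run C
t=3: ready={A,C,D} → run C
t=4: ready={A,D} → run A
t=5: ready={D} → run D
t=6: ready={D} → run D
t=7: ready={D} → run D
t=8: ready={D} → run D
t=9: ready={D} → run D
t=10: (idle)
t=11: (idle)
t=12: (idle)

completion order = C, A, D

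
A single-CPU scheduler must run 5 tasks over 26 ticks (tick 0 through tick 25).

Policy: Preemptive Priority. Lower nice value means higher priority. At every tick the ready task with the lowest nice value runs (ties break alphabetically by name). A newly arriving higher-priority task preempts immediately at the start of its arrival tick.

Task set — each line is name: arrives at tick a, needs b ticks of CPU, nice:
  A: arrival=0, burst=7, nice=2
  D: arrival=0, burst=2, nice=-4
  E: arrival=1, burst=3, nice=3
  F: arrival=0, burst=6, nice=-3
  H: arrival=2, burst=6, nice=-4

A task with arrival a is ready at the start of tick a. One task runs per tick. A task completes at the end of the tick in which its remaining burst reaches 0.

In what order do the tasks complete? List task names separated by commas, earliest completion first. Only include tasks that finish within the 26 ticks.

t=0: ready={A,D,F} → run D
t=1: ready={A,D,E,F} → run D
t=2: ready={A,E,F,H} → run H
t=3: ready={A,E,F,H} → run H
t=4: ready={A,E,F,H} → run H
t=5: ready={A,E,F,H} → run H
t=6: ready={A,E,F,H} → run H
t=7: ready={A,E,F,H} → run H
t=8: ready={A,E,F} → run F
t=9: ready={A,E,F} → run F
t=10: ready={A,E,F} → run F
t=11: ready={A,E,F} → run F
t=12: ready={A,E,F} → run F
t=13: ready={A,E,F} → run F
t=14: ready={A,E} → run A
t=15: ready={A,E} → run A
t=16: ready={A,E} → run A
t=17: ready={A,E} → run A
t=18: ready={A,E} → run A
t=19: ready={A,E} → run A
t=20: ready={A,E} → run A
t=21: ready={E} → run E
t=22: ready={E} → run E
t=23: ready={E} → run E
t=24: (idle)
t=25: (idle)

completion order = D, H, F, A, E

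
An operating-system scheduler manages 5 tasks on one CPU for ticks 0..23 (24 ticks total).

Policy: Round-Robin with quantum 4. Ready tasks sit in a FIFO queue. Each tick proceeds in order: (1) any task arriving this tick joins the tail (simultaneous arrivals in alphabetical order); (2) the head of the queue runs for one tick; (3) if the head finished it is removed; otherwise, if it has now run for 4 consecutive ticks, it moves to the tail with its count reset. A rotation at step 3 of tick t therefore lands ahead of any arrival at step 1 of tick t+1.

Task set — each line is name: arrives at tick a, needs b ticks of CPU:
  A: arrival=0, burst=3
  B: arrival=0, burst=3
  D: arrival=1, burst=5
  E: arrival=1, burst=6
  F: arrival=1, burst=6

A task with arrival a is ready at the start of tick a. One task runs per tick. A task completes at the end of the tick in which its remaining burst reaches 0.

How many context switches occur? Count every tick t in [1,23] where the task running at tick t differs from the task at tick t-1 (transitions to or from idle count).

t=0: queue=[A,B] q_used=0 → run A
t=1: queue=[A,B,D,E,F] q_used=1 → run A
t=2: queue=[A,B,D,E,F] q_used=2 → run A
t=3: queue=[B,D,E,F] q_used=0 → run B
t=4: queue=[B,D,E,F] q_used=1 → run B
t=5: queue=[B,D,E,F] q_used=2 → run B
t=6: queue=[D,E,F] q_used=0 → run D
t=7: queue=[D,E,F] q_used=1 → run D
t=8: queue=[D,E,F] q_used=2 → run D
t=9: queue=[D,E,F] q_used=3 → run D
t=10: queue=[E,F,D] q_used=0 → run E
t=11: queue=[E,F,D] q_used=1 → run E
t=12: queue=[E,F,D] q_used=2 → run E
t=13: queue=[E,F,D] q_used=3 → run E
t=14: queue=[F,D,E] q_used=0 → run F
t=15: queue=[F,D,E] q_used=1 → run F
t=16: queue=[F,D,E] q_used=2 → run F
t=17: queue=[F,D,E] q_used=3 → run F
t=18: queue=[D,E,F] q_used=0 → run D
t=19: queue=[E,F] q_used=0 → run E
t=20: queue=[E,F] q_used=1 → run E
t=21: queue=[F] q_used=0 → run F
t=22: queue=[F] q_used=1 → run F
t=23: (idle)

context switches = 8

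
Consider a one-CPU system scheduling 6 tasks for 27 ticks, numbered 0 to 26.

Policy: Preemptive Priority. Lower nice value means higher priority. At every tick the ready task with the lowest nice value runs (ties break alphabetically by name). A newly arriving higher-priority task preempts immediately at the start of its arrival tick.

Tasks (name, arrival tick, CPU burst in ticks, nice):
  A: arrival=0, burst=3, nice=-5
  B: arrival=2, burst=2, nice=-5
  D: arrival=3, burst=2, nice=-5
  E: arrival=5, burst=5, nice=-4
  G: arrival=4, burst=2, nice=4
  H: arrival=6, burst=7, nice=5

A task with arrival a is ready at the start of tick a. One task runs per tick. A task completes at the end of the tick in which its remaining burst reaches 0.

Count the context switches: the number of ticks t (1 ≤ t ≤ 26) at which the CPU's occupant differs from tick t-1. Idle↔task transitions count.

t=0: ready={A} → run A
t=1: ready={A} → run A
t=2: ready={A,B} → run A
t=3: ready={B,D} → run B
t=4: ready={B,D,G} → run B
t=5: ready={D,E,G} → run D
t=6: ready={D,E,G,H} → run D
t=7: ready={E,G,H} → run E
t=8: ready={E,G,H} → run E
t=9: ready={E,G,H} → run E
t=10: ready={E,G,H} → run E
t=11: ready={E,G,H} → run E
t=12: ready={G,H} → run G
t=13: ready={G,H} → run G
t=14: ready={H} → run H
t=15: ready={H} → run H
t=16: ready={H} → run H
t=17: ready={H} → run H
t=18: ready={H} → run H
t=19: ready={H} → run H
t=20: ready={H} → run H
t=21: (idle)
t=22: (idle)
t=23: (idle)
t=24: (idle)
t=25: (idle)
t=26: (idle)

context switches = 6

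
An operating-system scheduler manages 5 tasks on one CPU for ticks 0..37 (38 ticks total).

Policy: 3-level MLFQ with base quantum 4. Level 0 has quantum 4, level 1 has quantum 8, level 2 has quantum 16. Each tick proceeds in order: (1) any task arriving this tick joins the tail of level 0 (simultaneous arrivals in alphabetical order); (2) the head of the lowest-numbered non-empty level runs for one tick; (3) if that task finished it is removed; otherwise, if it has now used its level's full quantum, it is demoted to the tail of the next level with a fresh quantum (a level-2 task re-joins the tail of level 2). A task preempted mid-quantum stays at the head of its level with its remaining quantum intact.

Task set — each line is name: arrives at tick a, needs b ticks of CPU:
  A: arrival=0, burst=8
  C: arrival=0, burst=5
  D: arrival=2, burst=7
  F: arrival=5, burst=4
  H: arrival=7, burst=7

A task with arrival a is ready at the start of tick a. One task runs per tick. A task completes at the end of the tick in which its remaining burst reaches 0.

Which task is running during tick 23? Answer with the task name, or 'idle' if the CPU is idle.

t=0: L0/L1/L2 = AC/-/- → run A
t=1: L0/L1/L2 = AC/-/- → run A
t=2: L0/L1/L2 = ACD/-/- → run A
t=3: L0/L1/L2 = ACD/-/- → run A
t=4: L0/L1/L2 = CD/A/- → run C
t=5: L0/L1/L2 = CDF/A/- → run C
t=6: L0/L1/L2 = CDF/A/- → run C
t=7: L0/L1/L2 = CDFH/A/- → run C
t=8: L0/L1/L2 = DFH/AC/- → run D
t=9: L0/L1/L2 = DFH/AC/- → run D
t=10: L0/L1/L2 = DFH/AC/- → run D
t=11: L0/L1/L2 = DFH/AC/- → run D
t=12: L0/L1/L2 = FH/ACD/- → run F
t=13: L0/L1/L2 = FH/ACD/- → run F
t=14: L0/L1/L2 = FH/ACD/- → run F
t=15: L0/L1/L2 = FH/ACD/- → run F
t=16: L0/L1/L2 = H/ACD/- → run H
t=17: L0/L1/L2 = H/ACD/- → run H
t=18: L0/L1/L2 = H/ACD/- → run H
t=19: L0/L1/L2 = H/ACD/- → run H
t=20: L0/L1/L2 = -/ACDH/- → run A
t=21: L0/L1/L2 = -/ACDH/- → run A
t=22: L0/L1/L2 = -/ACDH/- → run A
t=23: L0/L1/L2 = -/ACDH/- → run A
t=24: L0/L1/L2 = -/CDH/- → run C
t=25: L0/L1/L2 = -/DH/- → run D
t=26: L0/L1/L2 = -/DH/- → run D
t=27: L0/L1/L2 = -/DH/- → run D
t=28: L0/L1/L2 = -/H/- → run H
t=29: L0/L1/L2 = -/H/- → run H
t=30: L0/L1/L2 = -/H/- → run H
t=31: (idle)
t=32: (idle)
t=33: (idle)
t=34: (idle)
t=35: (idle)
t=36: (idle)
t=37: (idle)

running at tick 23 = A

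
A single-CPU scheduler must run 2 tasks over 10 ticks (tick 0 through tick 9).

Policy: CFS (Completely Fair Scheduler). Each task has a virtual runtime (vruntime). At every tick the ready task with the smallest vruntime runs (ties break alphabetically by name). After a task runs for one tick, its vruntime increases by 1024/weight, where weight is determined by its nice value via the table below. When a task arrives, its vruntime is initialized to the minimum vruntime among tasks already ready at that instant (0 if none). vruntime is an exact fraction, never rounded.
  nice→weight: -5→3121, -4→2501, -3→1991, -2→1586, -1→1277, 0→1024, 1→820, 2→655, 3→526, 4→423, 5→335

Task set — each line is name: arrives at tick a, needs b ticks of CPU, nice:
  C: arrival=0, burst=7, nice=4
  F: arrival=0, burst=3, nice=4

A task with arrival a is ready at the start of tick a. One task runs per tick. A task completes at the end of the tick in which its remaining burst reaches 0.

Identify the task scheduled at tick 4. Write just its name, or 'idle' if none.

t=0: vr[C=0 F=0] → run C
t=1: vr[C=1024/423 F=0] → run F
t=2: vr[C=1024/423 F=1024/423] → run C
t=3: vr[C=2048/423 F=1024/423] → run F
t=4: vr[C=2048/423 F=2048/423] → run C
t=5: vr[C=1024/141 F=2048/423] → run F
t=6: vr[C=1024/141] → run C
t=7: vr[C=4096/423] → run C
t=8: vr[C=5120/423] → run C
t=9: vr[C=2048/141] → run C

running at tick 4 = C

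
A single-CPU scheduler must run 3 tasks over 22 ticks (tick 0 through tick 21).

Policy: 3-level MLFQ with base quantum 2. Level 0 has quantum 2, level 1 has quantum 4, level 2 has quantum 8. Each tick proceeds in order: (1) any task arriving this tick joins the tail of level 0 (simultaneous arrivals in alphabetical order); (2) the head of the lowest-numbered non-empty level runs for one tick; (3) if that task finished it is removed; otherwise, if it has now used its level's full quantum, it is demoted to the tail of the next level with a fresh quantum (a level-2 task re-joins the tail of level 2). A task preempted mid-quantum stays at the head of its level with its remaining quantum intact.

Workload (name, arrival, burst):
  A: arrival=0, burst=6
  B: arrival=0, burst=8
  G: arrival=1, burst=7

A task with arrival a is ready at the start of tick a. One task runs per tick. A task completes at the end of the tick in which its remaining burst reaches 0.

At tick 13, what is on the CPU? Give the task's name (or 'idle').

running at tick 13 = B

t=0: L0/L1/L2 = AB/-/- → run A
t=1: L0/L1/L2 = ABG/-/- → run A
t=2: L0/L1/L2 = BG/A/- → run B
t=3: L0/L1/L2 = BG/A/- → run B
t=4: L0/L1/L2 = G/AB/- → run G
t=5: L0/L1/L2 = G/AB/- → run G
t=6: L0/L1/L2 = -/ABG/- → run A
t=7: L0/L1/L2 = -/ABG/- → run A
t=8: L0/L1/L2 = -/ABG/- → run A
t=9: L0/L1/L2 = -/ABG/- → run A
t=10: L0/L1/L2 = -/BG/- → run B
t=11: L0/L1/L2 = -/BG/- → run B
t=12: L0/L1/L2 = -/BG/- → run B
t=13: L0/L1/L2 = -/BG/- → run B
t=14: L0/L1/L2 = -/G/B → run G
t=15: L0/L1/L2 = -/G/B → run G
t=16: L0/L1/L2 = -/G/B → run G
t=17: L0/L1/L2 = -/G/B → run G
t=18: L0/L1/L2 = -/-/BG → run B
t=19: L0/L1/L2 = -/-/BG → run B
t=20: L0/L1/L2 = -/-/G → run G
t=21: (idle)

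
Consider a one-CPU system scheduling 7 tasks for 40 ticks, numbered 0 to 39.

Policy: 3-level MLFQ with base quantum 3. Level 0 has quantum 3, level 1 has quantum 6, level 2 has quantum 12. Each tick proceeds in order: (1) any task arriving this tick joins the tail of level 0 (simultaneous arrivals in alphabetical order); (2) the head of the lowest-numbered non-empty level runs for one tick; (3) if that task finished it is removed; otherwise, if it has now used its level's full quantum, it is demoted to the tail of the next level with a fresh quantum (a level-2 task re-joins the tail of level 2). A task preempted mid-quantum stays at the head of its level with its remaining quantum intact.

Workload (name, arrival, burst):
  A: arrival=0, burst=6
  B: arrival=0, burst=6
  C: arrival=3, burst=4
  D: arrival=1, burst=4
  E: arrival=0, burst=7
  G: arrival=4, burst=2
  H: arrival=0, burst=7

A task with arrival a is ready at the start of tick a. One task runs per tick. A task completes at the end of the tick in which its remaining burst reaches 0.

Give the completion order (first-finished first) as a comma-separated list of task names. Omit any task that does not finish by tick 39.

completion order = G, A, B, E, H, D, C

t=0: L0/L1/L2 = ABEH/-/- → run A
t=1: L0/L1/L2 = ABEHD/-/- → run A
t=2: L0/L1/L2 = ABEHD/-/- → run A
t=3: L0/L1/L2 = BEHDC/A/- → run B
t=4: L0/L1/L2 = BEHDCG/A/- → run B
t=5: L0/L1/L2 = BEHDCG/A/- → run B
t=6: L0/L1/L2 = EHDCG/AB/- → run E
t=7: L0/L1/L2 = EHDCG/AB/- → run E
t=8: L0/L1/L2 = EHDCG/AB/- → run E
t=9: L0/L1/L2 = HDCG/ABE/- → run H
t=10: L0/L1/L2 = HDCG/ABE/- → run H
t=11: L0/L1/L2 = HDCG/ABE/- → run H
t=12: L0/L1/L2 = DCG/ABEH/- → run D
t=13: L0/L1/L2 = DCG/ABEH/- → run D
t=14: L0/L1/L2 = DCG/ABEH/- → run D
t=15: L0/L1/L2 = CG/ABEHD/- → run C
t=16: L0/L1/L2 = CG/ABEHD/- → run C
t=17: L0/L1/L2 = CG/ABEHD/- → run C
t=18: L0/L1/L2 = G/ABEHDC/- → run G
t=19: L0/L1/L2 = G/ABEHDC/- → run G
t=20: L0/L1/L2 = -/ABEHDC/- → run A
t=21: L0/L1/L2 = -/ABEHDC/- → run A
t=22: L0/L1/L2 = -/ABEHDC/- → run A
t=23: L0/L1/L2 = -/BEHDC/- → run B
t=24: L0/L1/L2 = -/BEHDC/- → run B
t=25: L0/L1/L2 = -/BEHDC/- → run B
t=26: L0/L1/L2 = -/EHDC/- → run E
t=27: L0/L1/L2 = -/EHDC/- → run E
t=28: L0/L1/L2 = -/EHDC/- → run E
t=29: L0/L1/L2 = -/EHDC/- → run E
t=30: L0/L1/L2 = -/HDC/- → run H
t=31: L0/L1/L2 = -/HDC/- → run H
t=32: L0/L1/L2 = -/HDC/- → run H
t=33: L0/L1/L2 = -/HDC/- → run H
t=34: L0/L1/L2 = -/DC/- → run D
t=35: L0/L1/L2 = -/C/- → run C
t=36: (idle)
t=37: (idle)
t=38: (idle)
t=39: (idle)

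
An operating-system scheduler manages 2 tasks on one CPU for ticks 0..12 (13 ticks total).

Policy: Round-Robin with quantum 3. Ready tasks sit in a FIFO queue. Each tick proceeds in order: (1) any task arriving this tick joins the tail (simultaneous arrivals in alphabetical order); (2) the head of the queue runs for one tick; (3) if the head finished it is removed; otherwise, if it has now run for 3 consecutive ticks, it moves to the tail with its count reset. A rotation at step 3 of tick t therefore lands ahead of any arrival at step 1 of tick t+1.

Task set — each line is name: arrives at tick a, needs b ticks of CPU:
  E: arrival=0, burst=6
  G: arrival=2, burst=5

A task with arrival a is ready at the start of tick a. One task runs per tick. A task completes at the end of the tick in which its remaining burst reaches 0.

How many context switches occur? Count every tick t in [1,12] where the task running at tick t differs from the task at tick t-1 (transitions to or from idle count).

t=0: queue=[E] q_used=0 → run E
t=1: queue=[E] q_used=1 → run E
t=2: queue=[E,G] q_used=2 → run E
t=3: queue=[G,E] q_used=0 → run G
t=4: queue=[G,E] q_used=1 → run G
t=5: queue=[G,E] q_used=2 → run G
t=6: queue=[E,G] q_used=0 → run E
t=7: queue=[E,G] q_used=1 → run E
t=8: queue=[E,G] q_used=2 → run E
t=9: queue=[G] q_used=0 → run G
t=10: queue=[G] q_used=1 → run G
t=11: (idle)
t=12: (idle)

context switches = 4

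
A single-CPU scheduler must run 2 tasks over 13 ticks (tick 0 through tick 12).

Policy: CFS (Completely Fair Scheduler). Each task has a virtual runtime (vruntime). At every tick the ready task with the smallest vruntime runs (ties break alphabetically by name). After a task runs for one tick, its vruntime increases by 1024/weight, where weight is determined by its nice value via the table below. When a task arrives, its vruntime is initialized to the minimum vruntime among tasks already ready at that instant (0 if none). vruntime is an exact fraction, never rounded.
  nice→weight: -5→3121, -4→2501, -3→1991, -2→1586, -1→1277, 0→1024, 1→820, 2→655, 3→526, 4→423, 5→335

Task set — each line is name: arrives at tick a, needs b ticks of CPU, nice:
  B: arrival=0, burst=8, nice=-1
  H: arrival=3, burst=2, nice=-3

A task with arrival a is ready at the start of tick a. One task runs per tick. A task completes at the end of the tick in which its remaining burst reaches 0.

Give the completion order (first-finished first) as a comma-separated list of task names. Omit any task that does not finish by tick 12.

completion order = H, B

t=0: vr[B=0] → run B
t=1: vr[B=1024/1277] → run B
t=2: vr[B=2048/1277] → run B
t=3: vr[B=3072/1277 H=3072/1277] → run B
t=4: vr[B=4096/1277 H=3072/1277] → run H
t=5: vr[B=4096/1277 H=7424000/2542507] → run H
t=6: vr[B=4096/1277] → run B
t=7: vr[B=5120/1277] → run B
t=8: vr[B=6144/1277] → run B
t=9: vr[B=7168/1277] → run B
t=10: (idle)
t=11: (idle)
t=12: (idle)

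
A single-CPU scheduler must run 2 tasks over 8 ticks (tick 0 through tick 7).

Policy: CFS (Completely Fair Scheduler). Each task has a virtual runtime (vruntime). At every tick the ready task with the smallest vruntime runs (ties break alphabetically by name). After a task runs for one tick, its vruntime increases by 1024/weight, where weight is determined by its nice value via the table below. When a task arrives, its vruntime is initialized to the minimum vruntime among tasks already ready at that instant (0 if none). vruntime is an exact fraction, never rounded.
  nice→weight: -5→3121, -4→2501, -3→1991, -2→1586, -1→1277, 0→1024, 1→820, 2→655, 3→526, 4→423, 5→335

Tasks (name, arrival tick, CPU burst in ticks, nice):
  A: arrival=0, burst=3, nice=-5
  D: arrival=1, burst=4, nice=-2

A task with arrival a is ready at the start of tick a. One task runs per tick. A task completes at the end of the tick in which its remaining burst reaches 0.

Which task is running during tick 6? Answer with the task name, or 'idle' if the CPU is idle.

running at tick 6 = D

t=0: vr[A=0] → run A
t=1: vr[A=1024/3121 D=1024/3121] → run A
t=2: vr[A=2048/3121 D=1024/3121] → run D
t=3: vr[A=2048/3121 D=2409984/2474953] → run A
t=4: vr[D=2409984/2474953] → run D
t=5: vr[D=4007936/2474953] → run D
t=6: vr[D=5605888/2474953] → run D
t=7: (idle)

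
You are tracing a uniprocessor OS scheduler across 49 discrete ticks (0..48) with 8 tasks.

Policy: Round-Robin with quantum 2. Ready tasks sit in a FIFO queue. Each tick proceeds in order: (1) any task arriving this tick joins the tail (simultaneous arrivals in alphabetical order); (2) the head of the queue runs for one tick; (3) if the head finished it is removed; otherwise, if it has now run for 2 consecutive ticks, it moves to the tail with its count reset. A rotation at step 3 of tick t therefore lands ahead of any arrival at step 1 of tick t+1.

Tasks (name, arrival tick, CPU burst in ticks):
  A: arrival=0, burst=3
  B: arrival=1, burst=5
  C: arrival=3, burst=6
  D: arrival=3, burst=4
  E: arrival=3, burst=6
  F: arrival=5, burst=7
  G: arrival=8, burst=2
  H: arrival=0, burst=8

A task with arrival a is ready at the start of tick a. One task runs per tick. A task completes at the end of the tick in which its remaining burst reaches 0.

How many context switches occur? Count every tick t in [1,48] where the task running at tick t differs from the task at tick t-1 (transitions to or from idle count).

context switches = 21

t=0: queue=[A,H] q_used=0 → run A
t=1: queue=[A,H,B] q_used=1 → run A
t=2: queue=[H,B,A] q_used=0 → run H
t=3: queue=[H,B,A,C,D,E] q_used=1 → run H
t=4: queue=[B,A,C,D,E,H] q_used=0 → run B
t=5: queue=[B,A,C,D,E,H,F] q_used=1 → run B
t=6: queue=[A,C,D,E,H,F,B] q_used=0 → run A
t=7: queue=[C,D,E,H,F,B] q_used=0 → run C
t=8: queue=[C,D,E,H,F,B,G] q_used=1 → run C
t=9: queue=[D,E,H,F,B,G,C] q_used=0 → run D
t=10: queue=[D,E,H,F,B,G,C] q_used=1 → run D
t=11: queue=[E,H,F,B,G,C,D] q_used=0 → run E
t=12: queue=[E,H,F,B,G,C,D] q_used=1 → run E
t=13: queue=[H,F,B,G,C,D,E] q_used=0 → run H
t=14: queue=[H,F,B,G,C,D,E] q_used=1 → run H
t=15: queue=[F,B,G,C,D,E,H] q_used=0 → run F
t=16: queue=[F,B,G,C,D,E,H] q_used=1 → run F
t=17: queue=[B,G,C,D,E,H,F] q_used=0 → run B
t=18: queue=[B,G,C,D,E,H,F] q_used=1 → run B
t=19: queue=[G,C,D,E,H,F,B] q_used=0 → run G
t=20: queue=[G,C,D,E,H,F,B] q_used=1 → run G
t=21: queue=[C,D,E,H,F,B] q_used=0 → run C
t=22: queue=[C,D,E,H,F,B] q_used=1 → run C
t=23: queue=[D,E,H,F,B,C] q_used=0 → run D
t=24: queue=[D,E,H,F,B,C] q_used=1 → run D
t=25: queue=[E,H,F,B,C] q_used=0 → run E
t=26: queue=[E,H,F,B,C] q_used=1 → run E
t=27: queue=[H,F,B,C,E] q_used=0 → run H
t=28: queue=[H,F,B,C,E] q_used=1 → run H
t=29: queue=[F,B,C,E,H] q_used=0 → run F
t=30: queue=[F,B,C,E,H] q_used=1 → run F
t=31: queue=[B,C,E,H,F] q_used=0 → run B
t=32: queue=[C,E,H,F] q_used=0 → run C
t=33: queue=[C,E,H,F] q_used=1 → run C
t=34: queue=[E,H,F] q_used=0 → run E
t=35: queue=[E,H,F] q_used=1 → run E
t=36: queue=[H,F] q_used=0 → run H
t=37: queue=[H,F] q_used=1 → run H
t=38: queue=[F] q_used=0 → run F
t=39: queue=[F] q_used=1 → run F
t=40: queue=[F] q_used=0 → run F
t=41: (idle)
t=42: (idle)
t=43: (idle)
t=44: (idle)
t=45: (idle)
t=46: (idle)
t=47: (idle)
t=48: (idle)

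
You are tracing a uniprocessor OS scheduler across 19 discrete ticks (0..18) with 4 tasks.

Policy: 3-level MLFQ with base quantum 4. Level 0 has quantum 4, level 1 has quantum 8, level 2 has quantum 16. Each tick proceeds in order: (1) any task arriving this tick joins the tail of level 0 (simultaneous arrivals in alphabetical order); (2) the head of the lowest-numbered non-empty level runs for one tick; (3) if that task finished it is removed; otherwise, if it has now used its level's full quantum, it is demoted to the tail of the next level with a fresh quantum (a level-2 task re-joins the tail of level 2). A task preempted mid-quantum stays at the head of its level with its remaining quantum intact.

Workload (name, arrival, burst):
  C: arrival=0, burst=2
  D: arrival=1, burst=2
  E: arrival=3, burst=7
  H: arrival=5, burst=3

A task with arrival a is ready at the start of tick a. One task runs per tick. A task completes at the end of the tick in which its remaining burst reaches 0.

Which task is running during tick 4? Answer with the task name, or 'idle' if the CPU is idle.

running at tick 4 = E

t=0: L0/L1/L2 = C/-/- → run C
t=1: L0/L1/L2 = CD/-/- → run C
t=2: L0/L1/L2 = D/-/- → run D
t=3: L0/L1/L2 = DE/-/- → run D
t=4: L0/L1/L2 = E/-/- → run E
t=5: L0/L1/L2 = EH/-/- → run E
t=6: L0/L1/L2 = EH/-/- → run E
t=7: L0/L1/L2 = EH/-/- → run E
t=8: L0/L1/L2 = H/E/- → run H
t=9: L0/L1/L2 = H/E/- → run H
t=10: L0/L1/L2 = H/E/- → run H
t=11: L0/L1/L2 = -/E/- → run E
t=12: L0/L1/L2 = -/E/- → run E
t=13: L0/L1/L2 = -/E/- → run E
t=14: (idle)
t=15: (idle)
t=16: (idle)
t=17: (idle)
t=18: (idle)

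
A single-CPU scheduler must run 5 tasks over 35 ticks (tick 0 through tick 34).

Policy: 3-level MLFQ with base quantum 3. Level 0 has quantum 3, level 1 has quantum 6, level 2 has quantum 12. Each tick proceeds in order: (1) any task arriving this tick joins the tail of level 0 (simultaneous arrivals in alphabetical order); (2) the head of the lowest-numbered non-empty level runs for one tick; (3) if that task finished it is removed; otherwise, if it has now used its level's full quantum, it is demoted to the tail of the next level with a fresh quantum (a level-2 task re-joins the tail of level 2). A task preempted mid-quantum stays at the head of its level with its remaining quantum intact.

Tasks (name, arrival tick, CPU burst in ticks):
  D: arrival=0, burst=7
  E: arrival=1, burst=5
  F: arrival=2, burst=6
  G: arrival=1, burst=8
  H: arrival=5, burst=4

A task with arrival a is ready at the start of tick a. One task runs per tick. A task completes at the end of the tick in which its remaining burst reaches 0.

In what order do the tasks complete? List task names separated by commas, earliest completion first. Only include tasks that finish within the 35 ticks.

completion order = D, E, G, F, H

t=0: L0/L1/L2 = D/-/- → run D
t=1: L0/L1/L2 = DEG/-/- → run D
t=2: L0/L1/L2 = DEGF/-/- → run D
t=3: L0/L1/L2 = EGF/D/- → run E
t=4: L0/L1/L2 = EGF/D/- → run E
t=5: L0/L1/L2 = EGFH/D/- → run E
t=6: L0/L1/L2 = GFH/DE/- → run G
t=7: L0/L1/L2 = GFH/DE/- → run G
t=8: L0/L1/L2 = GFH/DE/- → run G
t=9: L0/L1/L2 = FH/DEG/- → run F
t=10: L0/L1/L2 = FH/DEG/- → run F
t=11: L0/L1/L2 = FH/DEG/- → run F
t=12: L0/L1/L2 = H/DEGF/- → run H
t=13: L0/L1/L2 = H/DEGF/- → run H
t=14: L0/L1/L2 = H/DEGF/- → run H
t=15: L0/L1/L2 = -/DEGFH/- → run D
t=16: L0/L1/L2 = -/DEGFH/- → run D
t=17: L0/L1/L2 = -/DEGFH/- → run D
t=18: L0/L1/L2 = -/DEGFH/- → run D
t=19: L0/L1/L2 = -/EGFH/- → run E
t=20: L0/L1/L2 = -/EGFH/- → run E
t=21: L0/L1/L2 = -/GFH/- → run G
t=22: L0/L1/L2 = -/GFH/- → run G
t=23: L0/L1/L2 = -/GFH/- → run G
t=24: L0/L1/L2 = -/GFH/- → run G
t=25: L0/L1/L2 = -/GFH/- → run G
t=26: L0/L1/L2 = -/FH/- → run F
t=27: L0/L1/L2 = -/FH/- → run F
t=28: L0/L1/L2 = -/FH/- → run F
t=29: L0/L1/L2 = -/H/- → run H
t=30: (idle)
t=31: (idle)
t=32: (idle)
t=33: (idle)
t=34: (idle)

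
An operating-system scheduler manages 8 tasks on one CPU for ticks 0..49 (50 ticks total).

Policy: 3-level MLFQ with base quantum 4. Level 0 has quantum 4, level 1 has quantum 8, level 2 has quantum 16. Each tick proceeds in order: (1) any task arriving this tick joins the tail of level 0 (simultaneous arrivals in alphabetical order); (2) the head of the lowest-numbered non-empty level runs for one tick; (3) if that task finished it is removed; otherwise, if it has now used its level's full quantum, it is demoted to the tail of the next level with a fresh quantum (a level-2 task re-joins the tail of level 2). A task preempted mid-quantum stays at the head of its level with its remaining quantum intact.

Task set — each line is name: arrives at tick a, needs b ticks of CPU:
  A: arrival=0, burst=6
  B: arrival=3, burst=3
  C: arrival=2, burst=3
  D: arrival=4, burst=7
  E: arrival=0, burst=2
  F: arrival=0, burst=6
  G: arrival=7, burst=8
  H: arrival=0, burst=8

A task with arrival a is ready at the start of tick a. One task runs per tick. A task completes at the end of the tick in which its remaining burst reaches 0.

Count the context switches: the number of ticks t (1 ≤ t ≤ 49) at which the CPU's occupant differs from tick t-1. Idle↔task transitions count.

context switches = 13

t=0: L0/L1/L2 = AEFH/-/- → run A
t=1: L0/L1/L2 = AEFH/-/- → run A
t=2: L0/L1/L2 = AEFHC/-/- → run A
t=3: L0/L1/L2 = AEFHCB/-/- → run A
t=4: L0/L1/L2 = EFHCBD/A/- → run E
t=5: L0/L1/L2 = EFHCBD/A/- → run E
t=6: L0/L1/L2 = FHCBD/A/- → run F
t=7: L0/L1/L2 = FHCBDG/A/- → run F
t=8: L0/L1/L2 = FHCBDG/A/- → run F
t=9: L0/L1/L2 = FHCBDG/A/- → run F
t=10: L0/L1/L2 = HCBDG/AF/- → run H
t=11: L0/L1/L2 = HCBDG/AF/- → run H
t=12: L0/L1/L2 = HCBDG/AF/- → run H
t=13: L0/L1/L2 = HCBDG/AF/- → run H
t=14: L0/L1/L2 = CBDG/AFH/- → run C
t=15: L0/L1/L2 = CBDG/AFH/- → run C
t=16: L0/L1/L2 = CBDG/AFH/- → run C
t=17: L0/L1/L2 = BDG/AFH/- → run B
t=18: L0/L1/L2 = BDG/AFH/- → run B
t=19: L0/L1/L2 = BDG/AFH/- → run B
t=20: L0/L1/L2 = DG/AFH/- → run D
t=21: L0/L1/L2 = DG/AFH/- → run D
t=22: L0/L1/L2 = DG/AFH/- → run D
t=23: L0/L1/L2 = DG/AFH/- → run D
t=24: L0/L1/L2 = G/AFHD/- → run G
t=25: L0/L1/L2 = G/AFHD/- → run G
t=26: L0/L1/L2 = G/AFHD/- → run G
t=27: L0/L1/L2 = G/AFHD/- → run G
t=28: L0/L1/L2 = -/AFHDG/- → run A
t=29: L0/L1/L2 = -/AFHDG/- → run A
t=30: L0/L1/L2 = -/FHDG/- → run F
t=31: L0/L1/L2 = -/FHDG/- → run F
t=32: L0/L1/L2 = -/HDG/- → run H
t=33: L0/L1/L2 = -/HDG/- → run H
t=34: L0/L1/L2 = -/HDG/- → run H
t=35: L0/L1/L2 = -/HDG/- → run H
t=36: L0/L1/L2 = -/DG/- → run D
t=37: L0/L1/L2 = -/DG/- → run D
t=38: L0/L1/L2 = -/DG/- → run D
t=39: L0/L1/L2 = -/G/- → run G
t=40: L0/L1/L2 = -/G/- → run G
t=41: L0/L1/L2 = -/G/- → run G
t=42: L0/L1/L2 = -/G/- → run G
t=43: (idle)
t=44: (idle)
t=45: (idle)
t=46: (idle)
t=47: (idle)
t=48: (idle)
t=49: (idle)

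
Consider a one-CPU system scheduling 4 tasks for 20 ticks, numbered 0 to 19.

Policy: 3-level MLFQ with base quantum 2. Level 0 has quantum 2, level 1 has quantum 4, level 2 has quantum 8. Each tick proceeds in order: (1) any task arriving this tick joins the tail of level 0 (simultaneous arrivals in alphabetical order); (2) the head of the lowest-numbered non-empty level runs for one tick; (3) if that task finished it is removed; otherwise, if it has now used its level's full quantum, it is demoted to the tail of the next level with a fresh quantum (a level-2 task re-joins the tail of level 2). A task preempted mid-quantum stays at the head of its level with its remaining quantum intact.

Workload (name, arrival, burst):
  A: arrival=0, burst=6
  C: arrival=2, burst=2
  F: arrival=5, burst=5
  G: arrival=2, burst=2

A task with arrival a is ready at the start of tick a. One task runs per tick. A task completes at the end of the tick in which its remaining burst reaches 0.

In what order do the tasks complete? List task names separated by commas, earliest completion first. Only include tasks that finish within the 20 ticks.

t=0: L0/L1/L2 = A/-/- → run A
t=1: L0/L1/L2 = A/-/- → run A
t=2: L0/L1/L2 = CG/A/- → run C
t=3: L0/L1/L2 = CG/A/- → run C
t=4: L0/L1/L2 = G/A/- → run G
t=5: L0/L1/L2 = GF/A/- → run G
t=6: L0/L1/L2 = F/A/- → run F
t=7: L0/L1/L2 = F/A/- → run F
t=8: L0/L1/L2 = -/AF/- → run A
t=9: L0/L1/L2 = -/AF/- → run A
t=10: L0/L1/L2 = -/AF/- → run A
t=11: L0/L1/L2 = -/AF/- → run A
t=12: L0/L1/L2 = -/F/- → run F
t=13: L0/L1/L2 = -/F/- → run F
t=14: L0/L1/L2 = -/F/- → run F
t=15: (idle)
t=16: (idle)
t=17: (idle)
t=18: (idle)
t=19: (idle)

completion order = C, G, A, F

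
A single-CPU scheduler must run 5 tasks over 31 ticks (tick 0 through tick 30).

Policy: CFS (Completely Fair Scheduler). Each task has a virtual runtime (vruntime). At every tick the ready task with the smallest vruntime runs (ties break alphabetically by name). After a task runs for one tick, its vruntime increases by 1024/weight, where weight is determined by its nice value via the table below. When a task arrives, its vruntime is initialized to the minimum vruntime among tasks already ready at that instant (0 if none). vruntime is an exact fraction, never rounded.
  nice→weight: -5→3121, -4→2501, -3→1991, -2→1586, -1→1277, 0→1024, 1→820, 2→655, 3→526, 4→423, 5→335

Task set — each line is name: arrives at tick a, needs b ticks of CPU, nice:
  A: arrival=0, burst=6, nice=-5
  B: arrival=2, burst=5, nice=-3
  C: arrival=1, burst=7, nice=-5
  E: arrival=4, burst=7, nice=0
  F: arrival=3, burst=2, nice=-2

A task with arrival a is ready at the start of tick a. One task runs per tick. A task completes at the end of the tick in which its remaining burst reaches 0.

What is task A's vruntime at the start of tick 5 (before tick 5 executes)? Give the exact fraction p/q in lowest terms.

t=0: vr[A=0] → run A
t=1: vr[A=1024/3121 C=1024/3121] → run A
t=2: vr[A=2048/3121 B=1024/3121 C=1024/3121] → run B
t=3: vr[A=2048/3121 B=5234688/6213911 C=1024/3121 F=1024/3121] → run C
t=4: vr[A=2048/3121 B=5234688/6213911 C=2048/3121 E=1024/3121 F=1024/3121] → run E
t=5: vr[A=2048/3121 B=5234688/6213911 C=2048/3121 E=4145/3121 F=1024/3121] → run F
t=6: vr[A=2048/3121 B=5234688/6213911 C=2048/3121 E=4145/3121 F=2409984/2474953] → run A
t=7: vr[A=3072/3121 B=5234688/6213911 C=2048/3121 E=4145/3121 F=2409984/2474953] → run C
t=8: vr[A=3072/3121 B=5234688/6213911 C=3072/3121 E=4145/3121 F=2409984/2474953] → run B
t=9: vr[A=3072/3121 B=8430592/6213911 C=3072/3121 E=4145/3121 F=2409984/2474953] → run F
t=10: vr[A=3072/3121 B=8430592/6213911 C=3072/3121 E=4145/3121] → run A
t=11: vr[A=4096/3121 B=8430592/6213911 C=3072/3121 E=4145/3121] → run C
t=12: vr[A=4096/3121 B=8430592/6213911 C=4096/3121 E=4145/3121] → run A
t=13: vr[A=5120/3121 B=8430592/6213911 C=4096/3121 E=4145/3121] → run C
t=14: vr[A=5120/3121 B=8430592/6213911 C=5120/3121 E=4145/3121] → run E
t=15: vr[A=5120/3121 B=8430592/6213911 C=5120/3121 E=7266/3121] → run B
t=16: vr[A=5120/3121 B=11626496/6213911 C=5120/3121 E=7266/3121] → run A
t=17: vr[B=11626496/6213911 C=5120/3121 E=7266/3121] → run C
t=18: vr[B=11626496/6213911 C=6144/3121 E=7266/3121] → run B
t=19: vr[B=14822400/6213911 C=6144/3121 E=7266/3121] → run C
t=20: vr[B=14822400/6213911 C=7168/3121 E=7266/3121] → run C
t=21: vr[B=14822400/6213911 E=7266/3121] → run E
t=22: vr[B=14822400/6213911 E=10387/3121] → run B
t=23: vr[E=10387/3121] → run E
t=24: vr[E=13508/3121] → run E
t=25: vr[E=16629/3121] → run E
t=26: vr[E=19750/3121] → run E
t=27: (idle)
t=28: (idle)
t=29: (idle)
t=30: (idle)

vruntime(A, start of tick 5) = 2048/3121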